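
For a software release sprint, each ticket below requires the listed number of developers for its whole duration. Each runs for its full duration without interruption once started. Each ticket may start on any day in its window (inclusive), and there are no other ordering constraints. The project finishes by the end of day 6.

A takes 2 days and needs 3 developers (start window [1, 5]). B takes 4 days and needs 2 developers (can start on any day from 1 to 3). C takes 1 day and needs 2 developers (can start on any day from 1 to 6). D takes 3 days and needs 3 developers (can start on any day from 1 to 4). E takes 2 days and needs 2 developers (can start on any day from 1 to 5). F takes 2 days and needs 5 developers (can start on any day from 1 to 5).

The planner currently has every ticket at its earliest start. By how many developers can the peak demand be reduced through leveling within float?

10

Early-start peak: d1:17  d2:15  d3:5  d4:2  d5:0  d6:0 ⇒ 17.
Leveled (A@1, B@3, C@1, D@2, E@3, F@5): d1:5  d2:6  d3:7  d4:7  d5:7  d6:7 ⇒ 7.
Reduction 17 − 7 = 10.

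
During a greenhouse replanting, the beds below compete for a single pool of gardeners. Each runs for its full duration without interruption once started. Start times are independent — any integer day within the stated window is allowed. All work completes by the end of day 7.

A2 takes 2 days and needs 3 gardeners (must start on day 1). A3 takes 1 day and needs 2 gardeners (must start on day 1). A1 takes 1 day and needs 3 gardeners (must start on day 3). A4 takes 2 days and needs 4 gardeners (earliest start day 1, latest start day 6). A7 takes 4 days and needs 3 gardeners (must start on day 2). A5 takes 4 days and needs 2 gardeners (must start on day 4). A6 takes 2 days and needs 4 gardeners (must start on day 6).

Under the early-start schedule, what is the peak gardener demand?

10

Early-start schedule: A2@1, A3@1, A1@3, A4@1, A7@2, A5@4, A6@6.
Load per day: day 1: 9, day 2: 10, day 3: 6, day 4: 5, day 5: 5, day 6: 6, day 7: 6.
Peak is 10.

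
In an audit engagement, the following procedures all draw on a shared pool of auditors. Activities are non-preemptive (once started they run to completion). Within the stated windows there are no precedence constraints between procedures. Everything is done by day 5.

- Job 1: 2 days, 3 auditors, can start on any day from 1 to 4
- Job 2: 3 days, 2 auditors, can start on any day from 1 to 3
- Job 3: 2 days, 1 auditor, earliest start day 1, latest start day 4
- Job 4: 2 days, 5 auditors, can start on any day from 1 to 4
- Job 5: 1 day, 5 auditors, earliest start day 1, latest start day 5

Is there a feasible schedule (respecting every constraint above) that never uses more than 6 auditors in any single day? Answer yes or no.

no

The minimum achievable peak is 7; 6 < 7, so no feasible schedule stays within the cap.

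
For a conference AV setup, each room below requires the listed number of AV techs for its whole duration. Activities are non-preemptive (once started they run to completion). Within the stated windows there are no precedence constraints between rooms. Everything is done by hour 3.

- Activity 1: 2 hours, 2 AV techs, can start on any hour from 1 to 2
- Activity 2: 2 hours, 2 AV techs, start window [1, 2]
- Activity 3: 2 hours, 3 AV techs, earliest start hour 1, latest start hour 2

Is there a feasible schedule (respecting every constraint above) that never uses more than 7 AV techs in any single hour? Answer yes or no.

Schedule Activity 1@1, Activity 2@1, Activity 3@1: h1:7  h2:7  h3:0 — peak 7 ≤ 7.

yes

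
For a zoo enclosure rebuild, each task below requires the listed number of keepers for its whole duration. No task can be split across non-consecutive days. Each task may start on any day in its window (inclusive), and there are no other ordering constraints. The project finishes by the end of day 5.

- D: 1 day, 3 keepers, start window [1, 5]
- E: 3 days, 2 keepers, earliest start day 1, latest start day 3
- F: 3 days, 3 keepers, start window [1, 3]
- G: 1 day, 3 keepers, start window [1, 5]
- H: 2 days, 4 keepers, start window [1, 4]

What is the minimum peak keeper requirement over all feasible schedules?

6

Early-start (D@1, E@1, F@1, G@1, H@1) gives peak 15: d1:15  d2:9  d3:5  d4:0  d5:0.
Shift E→3, G→2, H→4.
Schedule D@1, E@3, F@1, G@2, H@4: d1:6  d2:6  d3:5  d4:6  d5:6 — peak 6.
Total keeper-days = 29 over 5 days ⇒ peak ≥ ⌈29/5⌉ = 6, so 6 is optimal.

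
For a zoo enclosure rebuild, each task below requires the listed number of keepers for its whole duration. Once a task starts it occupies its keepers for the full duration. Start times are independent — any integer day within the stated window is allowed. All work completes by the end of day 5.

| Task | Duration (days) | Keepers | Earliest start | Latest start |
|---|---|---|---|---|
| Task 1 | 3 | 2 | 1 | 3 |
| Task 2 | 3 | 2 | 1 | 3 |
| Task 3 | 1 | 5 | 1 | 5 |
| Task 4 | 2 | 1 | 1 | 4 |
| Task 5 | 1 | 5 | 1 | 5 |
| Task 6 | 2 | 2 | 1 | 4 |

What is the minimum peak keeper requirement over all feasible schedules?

Early-start (Task 1@1, Task 2@1, Task 3@1, Task 4@1, Task 5@1, Task 6@1) gives peak 17: d1:17  d2:7  d3:4  d4:0  d5:0.
Shift Task 3→4, Task 4→3, Task 5→5.
Schedule Task 1@1, Task 2@1, Task 3@4, Task 4@3, Task 5@5, Task 6@1: d1:6  d2:6  d3:5  d4:6  d5:5 — peak 6.
Total keeper-days = 28 over 5 days ⇒ peak ≥ ⌈28/5⌉ = 6, so 6 is optimal.

6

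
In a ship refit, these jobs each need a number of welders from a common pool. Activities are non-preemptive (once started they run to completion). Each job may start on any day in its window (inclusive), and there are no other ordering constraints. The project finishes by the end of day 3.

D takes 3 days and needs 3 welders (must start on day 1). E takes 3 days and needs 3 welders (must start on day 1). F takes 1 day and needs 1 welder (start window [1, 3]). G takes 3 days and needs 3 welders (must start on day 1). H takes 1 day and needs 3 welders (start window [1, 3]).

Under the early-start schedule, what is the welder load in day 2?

9

At early start, day 2 has: D, E, G.
Demand: 3 + 3 + 3 = 9.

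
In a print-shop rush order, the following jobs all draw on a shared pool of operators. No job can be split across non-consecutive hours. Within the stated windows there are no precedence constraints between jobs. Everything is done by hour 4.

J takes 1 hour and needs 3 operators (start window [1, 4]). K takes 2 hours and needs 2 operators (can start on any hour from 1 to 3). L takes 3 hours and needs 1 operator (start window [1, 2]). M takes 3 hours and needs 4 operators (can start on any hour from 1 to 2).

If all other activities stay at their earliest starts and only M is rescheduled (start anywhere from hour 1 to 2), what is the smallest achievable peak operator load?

M@1: h1:10  h2:7  h3:5  h4:0 → peak 10
M@2: h1:6  h2:7  h3:5  h4:4 → peak 7
Best is M@2, peak 7.

7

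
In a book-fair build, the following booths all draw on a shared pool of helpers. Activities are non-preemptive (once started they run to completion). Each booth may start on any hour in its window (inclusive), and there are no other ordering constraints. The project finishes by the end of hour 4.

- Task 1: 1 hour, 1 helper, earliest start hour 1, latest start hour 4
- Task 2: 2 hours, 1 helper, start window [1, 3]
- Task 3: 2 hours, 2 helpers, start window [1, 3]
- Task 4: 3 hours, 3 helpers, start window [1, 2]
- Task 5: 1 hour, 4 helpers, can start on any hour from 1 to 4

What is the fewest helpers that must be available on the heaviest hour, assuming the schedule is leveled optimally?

5

Early-start (Task 1@1, Task 2@1, Task 3@1, Task 4@1, Task 5@1) gives peak 11: h1:11  h2:6  h3:3  h4:0.
Shift Task 1→2, Task 3→3, Task 4→2.
Schedule Task 1@2, Task 2@1, Task 3@3, Task 4@2, Task 5@1: h1:5  h2:5  h3:5  h4:5 — peak 5.
Total helper-hours = 20 over 4 hours ⇒ peak ≥ ⌈20/4⌉ = 5, so 5 is optimal.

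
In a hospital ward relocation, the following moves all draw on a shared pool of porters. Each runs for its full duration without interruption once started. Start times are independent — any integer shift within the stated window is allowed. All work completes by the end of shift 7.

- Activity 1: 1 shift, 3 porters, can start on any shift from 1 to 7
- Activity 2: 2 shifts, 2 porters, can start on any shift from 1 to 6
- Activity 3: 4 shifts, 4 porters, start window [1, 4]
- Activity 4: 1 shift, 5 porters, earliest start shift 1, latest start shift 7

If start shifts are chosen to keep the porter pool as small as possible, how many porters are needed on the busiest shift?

5

Early-start (Activity 1@1, Activity 2@1, Activity 3@1, Activity 4@1) gives peak 14: s1:14  s2:6  s3:4  s4:4  s5:0  s6:0  s7:0.
Shift Activity 3→3, Activity 4→7.
Schedule Activity 1@1, Activity 2@1, Activity 3@3, Activity 4@7: s1:5  s2:2  s3:4  s4:4  s5:4  s6:4  s7:5 — peak 5.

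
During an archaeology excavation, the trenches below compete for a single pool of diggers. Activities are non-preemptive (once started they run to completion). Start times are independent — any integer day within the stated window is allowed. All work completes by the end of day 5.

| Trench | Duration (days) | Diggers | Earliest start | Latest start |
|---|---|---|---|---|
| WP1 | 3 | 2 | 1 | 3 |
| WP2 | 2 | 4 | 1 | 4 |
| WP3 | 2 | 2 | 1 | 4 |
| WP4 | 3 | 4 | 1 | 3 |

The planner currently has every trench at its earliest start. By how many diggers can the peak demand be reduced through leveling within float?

Early-start peak: d1:12  d2:12  d3:6  d4:0  d5:0 ⇒ 12.
Leveled (WP1@1, WP2@1, WP3@4, WP4@3): d1:6  d2:6  d3:6  d4:6  d5:6 ⇒ 6.
Reduction 12 − 6 = 6.

6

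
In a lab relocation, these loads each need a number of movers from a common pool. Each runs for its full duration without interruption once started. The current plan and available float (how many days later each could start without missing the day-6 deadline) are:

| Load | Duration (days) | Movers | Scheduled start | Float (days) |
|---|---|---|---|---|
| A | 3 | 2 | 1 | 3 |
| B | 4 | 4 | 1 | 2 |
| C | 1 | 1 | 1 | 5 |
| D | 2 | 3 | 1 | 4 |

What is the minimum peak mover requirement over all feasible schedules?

6

Early-start (A@1, B@1, C@1, D@1) gives peak 10: d1:10  d2:9  d3:6  d4:4  d5:0  d6:0.
Shift C→4, D→5.
Schedule A@1, B@1, C@4, D@5: d1:6  d2:6  d3:6  d4:5  d5:3  d6:3 — peak 6.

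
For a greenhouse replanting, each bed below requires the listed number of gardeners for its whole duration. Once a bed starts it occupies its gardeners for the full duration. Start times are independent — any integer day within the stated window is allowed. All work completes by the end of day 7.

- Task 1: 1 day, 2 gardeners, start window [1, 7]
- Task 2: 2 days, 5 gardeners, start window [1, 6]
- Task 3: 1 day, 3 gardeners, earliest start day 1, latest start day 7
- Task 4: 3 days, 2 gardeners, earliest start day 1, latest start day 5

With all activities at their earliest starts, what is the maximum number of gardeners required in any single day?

Early-start schedule: Task 1@1, Task 2@1, Task 3@1, Task 4@1.
Load per day: day 1: 12, day 2: 7, day 3: 2, day 4: 0, day 5: 0, day 6: 0, day 7: 0.
Peak is 12.

12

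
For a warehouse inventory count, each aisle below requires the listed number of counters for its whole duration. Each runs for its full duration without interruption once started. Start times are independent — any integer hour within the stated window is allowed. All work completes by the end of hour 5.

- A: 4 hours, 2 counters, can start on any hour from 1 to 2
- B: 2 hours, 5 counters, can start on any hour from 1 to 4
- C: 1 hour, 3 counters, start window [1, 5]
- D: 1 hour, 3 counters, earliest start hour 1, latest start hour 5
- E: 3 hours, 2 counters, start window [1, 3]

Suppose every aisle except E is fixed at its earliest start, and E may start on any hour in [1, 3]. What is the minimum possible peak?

13

E@1: h1:15  h2:9  h3:4  h4:2  h5:0 → peak 15
E@2: h1:13  h2:9  h3:4  h4:4  h5:0 → peak 13
E@3: h1:13  h2:7  h3:4  h4:4  h5:2 → peak 13
Best is E@2, peak 13.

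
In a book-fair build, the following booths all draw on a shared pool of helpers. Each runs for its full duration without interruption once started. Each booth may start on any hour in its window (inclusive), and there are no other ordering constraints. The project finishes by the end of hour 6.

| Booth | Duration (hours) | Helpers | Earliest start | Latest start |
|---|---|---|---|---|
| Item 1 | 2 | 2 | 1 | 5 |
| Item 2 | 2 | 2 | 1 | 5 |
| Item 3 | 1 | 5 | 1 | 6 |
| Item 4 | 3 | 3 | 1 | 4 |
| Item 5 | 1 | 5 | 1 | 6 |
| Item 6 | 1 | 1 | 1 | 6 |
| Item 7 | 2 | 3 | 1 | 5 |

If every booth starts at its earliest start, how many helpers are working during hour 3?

3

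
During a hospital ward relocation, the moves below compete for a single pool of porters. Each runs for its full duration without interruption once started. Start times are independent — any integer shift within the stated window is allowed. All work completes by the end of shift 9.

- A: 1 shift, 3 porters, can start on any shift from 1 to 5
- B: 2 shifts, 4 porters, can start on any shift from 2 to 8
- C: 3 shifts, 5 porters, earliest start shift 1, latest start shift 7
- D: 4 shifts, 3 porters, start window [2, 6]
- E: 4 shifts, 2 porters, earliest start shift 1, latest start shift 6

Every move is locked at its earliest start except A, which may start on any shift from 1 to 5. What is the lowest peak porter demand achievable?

14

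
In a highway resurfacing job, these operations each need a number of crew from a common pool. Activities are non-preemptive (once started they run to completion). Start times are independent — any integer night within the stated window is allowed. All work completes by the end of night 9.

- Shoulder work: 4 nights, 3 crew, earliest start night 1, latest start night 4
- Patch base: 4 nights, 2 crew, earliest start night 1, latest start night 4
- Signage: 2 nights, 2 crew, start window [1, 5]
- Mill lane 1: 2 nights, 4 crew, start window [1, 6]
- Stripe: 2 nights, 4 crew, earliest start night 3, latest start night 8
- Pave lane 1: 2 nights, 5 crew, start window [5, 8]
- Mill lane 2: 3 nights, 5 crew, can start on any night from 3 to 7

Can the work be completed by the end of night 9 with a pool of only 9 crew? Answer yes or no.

yes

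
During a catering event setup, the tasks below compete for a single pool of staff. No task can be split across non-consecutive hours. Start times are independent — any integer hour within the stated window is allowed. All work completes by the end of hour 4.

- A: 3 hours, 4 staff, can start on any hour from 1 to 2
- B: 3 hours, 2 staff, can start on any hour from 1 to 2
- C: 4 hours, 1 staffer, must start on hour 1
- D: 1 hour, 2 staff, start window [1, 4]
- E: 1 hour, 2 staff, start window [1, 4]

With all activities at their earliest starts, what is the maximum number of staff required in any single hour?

Early-start schedule: A@1, B@1, C@1, D@1, E@1.
Load per hour: hour 1: 11, hour 2: 7, hour 3: 7, hour 4: 1.
Peak is 11.

11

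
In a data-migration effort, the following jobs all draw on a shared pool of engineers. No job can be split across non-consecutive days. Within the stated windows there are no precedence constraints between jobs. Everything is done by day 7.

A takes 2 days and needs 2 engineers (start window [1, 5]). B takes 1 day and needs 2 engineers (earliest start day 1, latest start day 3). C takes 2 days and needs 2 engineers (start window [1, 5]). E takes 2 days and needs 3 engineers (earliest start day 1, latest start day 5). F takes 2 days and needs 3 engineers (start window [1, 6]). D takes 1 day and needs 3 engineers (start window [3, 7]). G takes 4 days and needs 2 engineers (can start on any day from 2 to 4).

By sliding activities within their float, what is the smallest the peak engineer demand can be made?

5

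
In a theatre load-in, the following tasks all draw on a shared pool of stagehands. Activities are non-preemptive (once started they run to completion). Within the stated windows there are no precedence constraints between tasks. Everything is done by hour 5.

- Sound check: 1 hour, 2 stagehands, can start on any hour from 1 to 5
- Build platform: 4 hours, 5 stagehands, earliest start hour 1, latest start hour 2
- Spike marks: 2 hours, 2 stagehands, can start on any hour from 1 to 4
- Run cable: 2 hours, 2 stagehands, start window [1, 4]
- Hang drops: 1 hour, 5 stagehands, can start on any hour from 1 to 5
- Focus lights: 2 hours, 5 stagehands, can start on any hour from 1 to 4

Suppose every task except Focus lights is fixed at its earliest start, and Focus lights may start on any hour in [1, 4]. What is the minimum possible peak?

Focus lights@1: h1:21  h2:14  h3:5  h4:5  h5:0 → peak 21
Focus lights@2: h1:16  h2:14  h3:10  h4:5  h5:0 → peak 16
Focus lights@3: h1:16  h2:9  h3:10  h4:10  h5:0 → peak 16
Focus lights@4: h1:16  h2:9  h3:5  h4:10  h5:5 → peak 16
Best is Focus lights@2, peak 16.

16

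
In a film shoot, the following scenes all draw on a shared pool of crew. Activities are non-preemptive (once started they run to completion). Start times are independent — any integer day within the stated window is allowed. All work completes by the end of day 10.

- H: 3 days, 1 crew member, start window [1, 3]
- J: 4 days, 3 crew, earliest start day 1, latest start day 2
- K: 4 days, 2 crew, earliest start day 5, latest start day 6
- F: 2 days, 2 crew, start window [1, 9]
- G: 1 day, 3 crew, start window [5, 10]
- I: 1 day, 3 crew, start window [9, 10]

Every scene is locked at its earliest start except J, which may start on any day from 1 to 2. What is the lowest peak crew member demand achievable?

6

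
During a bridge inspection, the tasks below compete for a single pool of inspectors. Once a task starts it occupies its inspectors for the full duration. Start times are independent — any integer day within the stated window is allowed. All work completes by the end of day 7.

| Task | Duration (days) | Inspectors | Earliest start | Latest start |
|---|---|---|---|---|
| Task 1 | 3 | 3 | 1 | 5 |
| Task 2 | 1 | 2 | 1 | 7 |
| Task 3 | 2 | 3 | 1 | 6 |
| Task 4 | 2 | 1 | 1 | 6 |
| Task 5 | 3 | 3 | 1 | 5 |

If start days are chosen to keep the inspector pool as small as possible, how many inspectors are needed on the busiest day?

Early-start (Task 1@1, Task 2@1, Task 3@1, Task 4@1, Task 5@1) gives peak 12: d1:12  d2:10  d3:6  d4:0  d5:0  d6:0  d7:0.
Shift Task 3→2, Task 4→4, Task 5→4.
Schedule Task 1@1, Task 2@1, Task 3@2, Task 4@4, Task 5@4: d1:5  d2:6  d3:6  d4:4  d5:4  d6:3  d7:0 — peak 6.

6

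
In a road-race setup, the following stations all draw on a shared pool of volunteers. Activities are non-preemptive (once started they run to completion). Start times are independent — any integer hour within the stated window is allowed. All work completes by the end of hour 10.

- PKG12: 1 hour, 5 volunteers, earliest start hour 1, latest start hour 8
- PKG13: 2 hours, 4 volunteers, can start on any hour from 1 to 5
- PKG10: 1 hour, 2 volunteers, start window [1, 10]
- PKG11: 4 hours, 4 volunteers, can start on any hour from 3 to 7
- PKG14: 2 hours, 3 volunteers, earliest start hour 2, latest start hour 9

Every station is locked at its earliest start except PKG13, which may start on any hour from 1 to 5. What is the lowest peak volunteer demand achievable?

8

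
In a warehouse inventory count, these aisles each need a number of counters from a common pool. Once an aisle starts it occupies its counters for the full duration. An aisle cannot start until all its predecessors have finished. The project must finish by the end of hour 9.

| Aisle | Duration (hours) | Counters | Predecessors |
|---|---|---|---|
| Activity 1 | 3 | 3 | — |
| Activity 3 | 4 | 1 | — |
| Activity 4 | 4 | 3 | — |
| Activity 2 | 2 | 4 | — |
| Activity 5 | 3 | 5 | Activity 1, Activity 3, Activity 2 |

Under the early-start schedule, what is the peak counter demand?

11

Early-start schedule: Activity 1@1, Activity 3@1, Activity 4@1, Activity 2@1, Activity 5@5.
Load per hour: hour 1: 11, hour 2: 11, hour 3: 7, hour 4: 4, hour 5: 5, hour 6: 5, hour 7: 5, hour 8: 0, hour 9: 0.
Peak is 11.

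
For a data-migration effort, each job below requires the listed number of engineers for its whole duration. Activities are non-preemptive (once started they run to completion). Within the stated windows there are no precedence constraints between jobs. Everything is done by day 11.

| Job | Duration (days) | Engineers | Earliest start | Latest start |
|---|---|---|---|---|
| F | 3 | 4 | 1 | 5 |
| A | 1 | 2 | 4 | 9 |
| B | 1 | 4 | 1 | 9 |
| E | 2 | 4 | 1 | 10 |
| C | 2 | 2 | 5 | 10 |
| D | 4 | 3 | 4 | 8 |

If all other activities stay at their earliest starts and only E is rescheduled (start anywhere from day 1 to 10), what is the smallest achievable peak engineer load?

8

E@1: d1:12  d2:8  d3:4  d4:5  d5:5  d6:5  d7:3  d8:0  d9:0  d10:0  d11:0 → peak 12
E@2: d1:8  d2:8  d3:8  d4:5  d5:5  d6:5  d7:3  d8:0  d9:0  d10:0  d11:0 → peak 8
E@3: d1:8  d2:4  d3:8  d4:9  d5:5  d6:5  d7:3  d8:0  d9:0  d10:0  d11:0 → peak 9
E@4: d1:8  d2:4  d3:4  d4:9  d5:9  d6:5  d7:3  d8:0  d9:0  d10:0  d11:0 → peak 9
E@5: d1:8  d2:4  d3:4  d4:5  d5:9  d6:9  d7:3  d8:0  d9:0  d10:0  d11:0 → peak 9
E@6: d1:8  d2:4  d3:4  d4:5  d5:5  d6:9  d7:7  d8:0  d9:0  d10:0  d11:0 → peak 9
E@7: d1:8  d2:4  d3:4  d4:5  d5:5  d6:5  d7:7  d8:4  d9:0  d10:0  d11:0 → peak 8
E@8: d1:8  d2:4  d3:4  d4:5  d5:5  d6:5  d7:3  d8:4  d9:4  d10:0  d11:0 → peak 8
E@9: d1:8  d2:4  d3:4  d4:5  d5:5  d6:5  d7:3  d8:0  d9:4  d10:4  d11:0 → peak 8
E@10: d1:8  d2:4  d3:4  d4:5  d5:5  d6:5  d7:3  d8:0  d9:0  d10:4  d11:4 → peak 8
Best is E@2, peak 8.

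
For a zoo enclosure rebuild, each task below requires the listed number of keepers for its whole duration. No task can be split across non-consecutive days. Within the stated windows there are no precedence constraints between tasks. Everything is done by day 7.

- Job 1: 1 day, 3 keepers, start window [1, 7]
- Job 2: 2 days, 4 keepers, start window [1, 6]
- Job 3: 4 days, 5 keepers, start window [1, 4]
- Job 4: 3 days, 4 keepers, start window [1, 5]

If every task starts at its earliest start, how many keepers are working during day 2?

At early start, day 2 has: Job 2, Job 3, Job 4.
Demand: 4 + 5 + 4 = 13.

13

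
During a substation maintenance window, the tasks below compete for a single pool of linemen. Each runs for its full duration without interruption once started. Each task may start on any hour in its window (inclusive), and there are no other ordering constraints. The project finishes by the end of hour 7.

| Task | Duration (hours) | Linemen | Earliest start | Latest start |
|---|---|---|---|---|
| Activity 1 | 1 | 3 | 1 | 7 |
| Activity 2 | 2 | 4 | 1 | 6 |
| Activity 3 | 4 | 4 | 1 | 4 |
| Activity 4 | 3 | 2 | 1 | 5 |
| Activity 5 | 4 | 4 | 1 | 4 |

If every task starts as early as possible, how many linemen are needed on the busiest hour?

Early-start schedule: Activity 1@1, Activity 2@1, Activity 3@1, Activity 4@1, Activity 5@1.
Load per hour: hour 1: 17, hour 2: 14, hour 3: 10, hour 4: 8, hour 5: 0, hour 6: 0, hour 7: 0.
Peak is 17.

17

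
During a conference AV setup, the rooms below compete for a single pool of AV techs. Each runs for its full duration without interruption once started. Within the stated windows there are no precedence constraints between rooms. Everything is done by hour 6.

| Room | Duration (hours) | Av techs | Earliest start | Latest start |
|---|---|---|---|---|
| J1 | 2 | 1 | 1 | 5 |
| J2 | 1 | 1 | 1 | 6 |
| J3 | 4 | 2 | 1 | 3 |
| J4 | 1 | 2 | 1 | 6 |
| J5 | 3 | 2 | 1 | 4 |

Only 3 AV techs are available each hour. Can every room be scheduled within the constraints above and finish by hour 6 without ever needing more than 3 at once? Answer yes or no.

Total AV tech-hours = 19; over 6 hours the average is 19/6 > 3, so some hour must exceed 3.

no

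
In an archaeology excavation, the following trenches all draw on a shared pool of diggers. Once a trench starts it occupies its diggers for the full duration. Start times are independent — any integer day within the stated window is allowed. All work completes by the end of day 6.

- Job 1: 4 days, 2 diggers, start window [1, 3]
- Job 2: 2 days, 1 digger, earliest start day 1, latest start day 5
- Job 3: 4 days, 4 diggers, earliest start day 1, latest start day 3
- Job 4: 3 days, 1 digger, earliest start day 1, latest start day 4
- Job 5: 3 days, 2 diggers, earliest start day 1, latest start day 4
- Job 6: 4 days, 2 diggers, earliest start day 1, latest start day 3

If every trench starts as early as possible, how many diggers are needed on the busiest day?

12

Early-start schedule: Job 1@1, Job 2@1, Job 3@1, Job 4@1, Job 5@1, Job 6@1.
Load per day: day 1: 12, day 2: 12, day 3: 11, day 4: 8, day 5: 0, day 6: 0.
Peak is 12.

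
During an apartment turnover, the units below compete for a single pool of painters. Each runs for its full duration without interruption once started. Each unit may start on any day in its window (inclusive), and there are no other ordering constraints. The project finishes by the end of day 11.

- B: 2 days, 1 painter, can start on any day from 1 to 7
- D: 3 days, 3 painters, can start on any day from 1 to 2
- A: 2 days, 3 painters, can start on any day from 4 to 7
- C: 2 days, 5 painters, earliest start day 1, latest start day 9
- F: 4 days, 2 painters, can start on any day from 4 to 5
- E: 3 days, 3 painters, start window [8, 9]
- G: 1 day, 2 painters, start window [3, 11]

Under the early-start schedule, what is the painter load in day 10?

3

At early start, day 10 has: E.
Demand: 3 = 3.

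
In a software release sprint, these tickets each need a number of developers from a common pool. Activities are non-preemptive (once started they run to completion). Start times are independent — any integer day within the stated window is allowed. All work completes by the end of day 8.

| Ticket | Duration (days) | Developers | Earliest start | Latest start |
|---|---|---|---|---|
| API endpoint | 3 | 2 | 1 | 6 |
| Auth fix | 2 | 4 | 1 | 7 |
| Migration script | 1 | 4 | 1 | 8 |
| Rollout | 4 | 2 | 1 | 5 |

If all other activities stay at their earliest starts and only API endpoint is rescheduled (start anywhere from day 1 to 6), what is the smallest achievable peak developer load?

10

API endpoint@1: d1:12  d2:8  d3:4  d4:2  d5:0  d6:0  d7:0  d8:0 → peak 12
API endpoint@2: d1:10  d2:8  d3:4  d4:4  d5:0  d6:0  d7:0  d8:0 → peak 10
API endpoint@3: d1:10  d2:6  d3:4  d4:4  d5:2  d6:0  d7:0  d8:0 → peak 10
API endpoint@4: d1:10  d2:6  d3:2  d4:4  d5:2  d6:2  d7:0  d8:0 → peak 10
API endpoint@5: d1:10  d2:6  d3:2  d4:2  d5:2  d6:2  d7:2  d8:0 → peak 10
API endpoint@6: d1:10  d2:6  d3:2  d4:2  d5:0  d6:2  d7:2  d8:2 → peak 10
Best is API endpoint@2, peak 10.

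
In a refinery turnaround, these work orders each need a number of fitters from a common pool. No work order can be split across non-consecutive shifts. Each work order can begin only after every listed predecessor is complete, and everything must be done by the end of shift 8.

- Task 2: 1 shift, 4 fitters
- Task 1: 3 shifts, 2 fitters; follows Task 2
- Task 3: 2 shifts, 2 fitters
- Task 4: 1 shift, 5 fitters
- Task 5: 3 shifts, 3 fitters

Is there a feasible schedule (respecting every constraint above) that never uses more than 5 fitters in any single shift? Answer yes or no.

yes

Schedule Task 2@1, Task 1@2, Task 3@2, Task 4@5, Task 5@6: s1:4  s2:4  s3:4  s4:2  s5:5  s6:3  s7:3  s8:3 — peak 5 ≤ 5.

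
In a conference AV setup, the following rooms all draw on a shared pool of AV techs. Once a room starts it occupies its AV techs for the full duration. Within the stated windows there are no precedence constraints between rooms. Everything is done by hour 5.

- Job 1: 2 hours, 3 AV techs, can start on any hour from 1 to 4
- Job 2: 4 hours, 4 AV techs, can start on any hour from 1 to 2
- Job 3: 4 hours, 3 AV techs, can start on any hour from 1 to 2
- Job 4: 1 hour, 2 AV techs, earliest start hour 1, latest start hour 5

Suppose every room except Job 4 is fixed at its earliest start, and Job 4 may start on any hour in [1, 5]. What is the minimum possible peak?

Job 4@1: h1:12  h2:10  h3:7  h4:7  h5:0 → peak 12
Job 4@2: h1:10  h2:12  h3:7  h4:7  h5:0 → peak 12
Job 4@3: h1:10  h2:10  h3:9  h4:7  h5:0 → peak 10
Job 4@4: h1:10  h2:10  h3:7  h4:9  h5:0 → peak 10
Job 4@5: h1:10  h2:10  h3:7  h4:7  h5:2 → peak 10
Best is Job 4@3, peak 10.

10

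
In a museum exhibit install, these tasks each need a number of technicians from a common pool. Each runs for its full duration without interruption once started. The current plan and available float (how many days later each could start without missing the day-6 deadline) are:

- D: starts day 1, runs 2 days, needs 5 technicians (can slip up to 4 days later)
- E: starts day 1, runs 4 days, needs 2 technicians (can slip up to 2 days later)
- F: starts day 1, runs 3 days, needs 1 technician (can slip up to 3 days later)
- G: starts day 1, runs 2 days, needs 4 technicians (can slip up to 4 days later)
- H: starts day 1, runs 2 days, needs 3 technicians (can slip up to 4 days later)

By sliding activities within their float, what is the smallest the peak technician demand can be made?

Early-start (D@1, E@1, F@1, G@1, H@1) gives peak 15: d1:15  d2:15  d3:3  d4:2  d5:0  d6:0.
Shift E→3, G→5, H→3.
Schedule D@1, E@3, F@1, G@5, H@3: d1:6  d2:6  d3:6  d4:5  d5:6  d6:6 — peak 6.
Total technician-days = 35 over 6 days ⇒ peak ≥ ⌈35/6⌉ = 6, so 6 is optimal.

6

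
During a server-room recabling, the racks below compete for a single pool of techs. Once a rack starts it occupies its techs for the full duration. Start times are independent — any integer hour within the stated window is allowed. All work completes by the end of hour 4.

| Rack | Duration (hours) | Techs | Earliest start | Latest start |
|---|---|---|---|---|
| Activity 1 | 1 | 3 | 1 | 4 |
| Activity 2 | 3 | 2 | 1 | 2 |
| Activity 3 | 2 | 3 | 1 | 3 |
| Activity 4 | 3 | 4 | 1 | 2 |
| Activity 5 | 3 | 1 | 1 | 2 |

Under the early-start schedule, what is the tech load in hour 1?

At early start, hour 1 has: Activity 1, Activity 2, Activity 3, Activity 4, Activity 5.
Demand: 3 + 2 + 3 + 4 + 1 = 13.

13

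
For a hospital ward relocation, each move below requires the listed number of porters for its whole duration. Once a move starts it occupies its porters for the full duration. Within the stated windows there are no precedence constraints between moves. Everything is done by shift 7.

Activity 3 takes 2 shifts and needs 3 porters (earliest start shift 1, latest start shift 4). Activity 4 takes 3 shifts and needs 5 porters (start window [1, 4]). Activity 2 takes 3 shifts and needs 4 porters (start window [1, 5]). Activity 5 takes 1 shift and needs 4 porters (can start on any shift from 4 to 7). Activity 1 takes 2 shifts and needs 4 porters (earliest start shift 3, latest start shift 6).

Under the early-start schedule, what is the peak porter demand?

Early-start schedule: Activity 3@1, Activity 4@1, Activity 2@1, Activity 5@4, Activity 1@3.
Load per shift: shift 1: 12, shift 2: 12, shift 3: 13, shift 4: 8, shift 5: 0, shift 6: 0, shift 7: 0.
Peak is 13.

13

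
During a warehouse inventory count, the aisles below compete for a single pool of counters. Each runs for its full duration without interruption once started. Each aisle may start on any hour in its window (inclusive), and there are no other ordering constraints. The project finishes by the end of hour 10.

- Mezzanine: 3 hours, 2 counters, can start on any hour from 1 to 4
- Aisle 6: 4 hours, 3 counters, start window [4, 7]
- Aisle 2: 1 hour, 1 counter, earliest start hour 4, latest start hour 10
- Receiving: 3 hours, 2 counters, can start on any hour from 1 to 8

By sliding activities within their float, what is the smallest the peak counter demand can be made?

Early-start (Mezzanine@1, Aisle 6@4, Aisle 2@4, Receiving@1) gives peak 4: h1:4  h2:4  h3:4  h4:4  h5:3  h6:3  h7:3  h8:0  h9:0  h10:0.
Shift Aisle 2→8, Receiving→8.
Schedule Mezzanine@1, Aisle 6@4, Aisle 2@8, Receiving@8: h1:2  h2:2  h3:2  h4:3  h5:3  h6:3  h7:3  h8:3  h9:2  h10:2 — peak 3.
Total counter-hours = 25 over 10 hours ⇒ peak ≥ ⌈25/10⌉ = 3, so 3 is optimal.

3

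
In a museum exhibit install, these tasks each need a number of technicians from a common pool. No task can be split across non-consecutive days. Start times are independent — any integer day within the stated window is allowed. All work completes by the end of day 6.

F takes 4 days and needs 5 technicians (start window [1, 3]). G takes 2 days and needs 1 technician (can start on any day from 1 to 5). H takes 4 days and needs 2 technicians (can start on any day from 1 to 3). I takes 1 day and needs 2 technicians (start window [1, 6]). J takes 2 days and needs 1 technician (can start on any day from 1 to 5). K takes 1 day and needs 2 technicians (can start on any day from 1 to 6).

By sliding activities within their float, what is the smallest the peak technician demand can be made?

Early-start (F@1, G@1, H@1, I@1, J@1, K@1) gives peak 13: d1:13  d2:9  d3:7  d4:7  d5:0  d6:0.
Shift H→3, I→5, K→5.
Schedule F@1, G@1, H@3, I@5, J@1, K@5: d1:7  d2:7  d3:7  d4:7  d5:6  d6:2 — peak 7.

7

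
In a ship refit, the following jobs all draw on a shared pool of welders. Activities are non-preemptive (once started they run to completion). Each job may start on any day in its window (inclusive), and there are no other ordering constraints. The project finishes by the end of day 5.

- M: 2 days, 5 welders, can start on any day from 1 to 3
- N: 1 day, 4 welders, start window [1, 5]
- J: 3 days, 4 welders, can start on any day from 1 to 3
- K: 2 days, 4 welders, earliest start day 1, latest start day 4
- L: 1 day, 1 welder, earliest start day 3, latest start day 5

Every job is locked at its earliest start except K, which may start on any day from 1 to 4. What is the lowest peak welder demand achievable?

13

K@1: d1:17  d2:13  d3:5  d4:0  d5:0 → peak 17
K@2: d1:13  d2:13  d3:9  d4:0  d5:0 → peak 13
K@3: d1:13  d2:9  d3:9  d4:4  d5:0 → peak 13
K@4: d1:13  d2:9  d3:5  d4:4  d5:4 → peak 13
Best is K@2, peak 13.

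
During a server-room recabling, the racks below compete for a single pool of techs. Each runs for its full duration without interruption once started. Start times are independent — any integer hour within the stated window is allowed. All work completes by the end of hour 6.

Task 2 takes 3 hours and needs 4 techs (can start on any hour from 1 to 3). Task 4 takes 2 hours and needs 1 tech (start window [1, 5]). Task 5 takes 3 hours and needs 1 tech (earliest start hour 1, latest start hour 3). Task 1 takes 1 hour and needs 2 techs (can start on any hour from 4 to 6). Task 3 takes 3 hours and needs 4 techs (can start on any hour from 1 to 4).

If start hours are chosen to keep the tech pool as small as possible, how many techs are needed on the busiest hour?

Early-start (Task 2@1, Task 4@1, Task 5@1, Task 1@4, Task 3@1) gives peak 10: h1:10  h2:10  h3:9  h4:2  h5:0  h6:0.
Shift Task 3→4.
Schedule Task 2@1, Task 4@1, Task 5@1, Task 1@4, Task 3@4: h1:6  h2:6  h3:5  h4:6  h5:4  h6:4 — peak 6.
Total tech-hours = 31 over 6 hours ⇒ peak ≥ ⌈31/6⌉ = 6, so 6 is optimal.

6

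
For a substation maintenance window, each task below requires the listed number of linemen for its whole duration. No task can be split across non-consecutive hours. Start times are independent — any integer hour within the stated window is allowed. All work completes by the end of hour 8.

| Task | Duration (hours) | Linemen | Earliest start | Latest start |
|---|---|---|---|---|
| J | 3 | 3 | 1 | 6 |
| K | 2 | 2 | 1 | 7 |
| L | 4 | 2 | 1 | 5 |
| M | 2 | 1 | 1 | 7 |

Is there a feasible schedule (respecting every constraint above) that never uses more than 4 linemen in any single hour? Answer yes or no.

Schedule J@1, K@4, L@4, M@1: h1:4  h2:4  h3:3  h4:4  h5:4  h6:2  h7:2  h8:0 — peak 4 ≤ 4.

yes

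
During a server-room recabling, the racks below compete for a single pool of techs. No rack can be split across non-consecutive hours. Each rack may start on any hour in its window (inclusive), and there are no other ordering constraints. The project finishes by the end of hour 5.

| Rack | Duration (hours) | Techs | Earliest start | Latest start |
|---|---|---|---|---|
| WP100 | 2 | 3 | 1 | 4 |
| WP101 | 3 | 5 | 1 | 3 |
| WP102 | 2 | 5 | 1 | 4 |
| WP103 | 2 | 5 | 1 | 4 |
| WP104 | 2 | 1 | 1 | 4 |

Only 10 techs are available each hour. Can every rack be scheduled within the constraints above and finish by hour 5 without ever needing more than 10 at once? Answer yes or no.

Schedule WP100@1, WP101@1, WP102@3, WP103@4, WP104@1: h1:9  h2:9  h3:10  h4:10  h5:5 — peak 10 ≤ 10.

yes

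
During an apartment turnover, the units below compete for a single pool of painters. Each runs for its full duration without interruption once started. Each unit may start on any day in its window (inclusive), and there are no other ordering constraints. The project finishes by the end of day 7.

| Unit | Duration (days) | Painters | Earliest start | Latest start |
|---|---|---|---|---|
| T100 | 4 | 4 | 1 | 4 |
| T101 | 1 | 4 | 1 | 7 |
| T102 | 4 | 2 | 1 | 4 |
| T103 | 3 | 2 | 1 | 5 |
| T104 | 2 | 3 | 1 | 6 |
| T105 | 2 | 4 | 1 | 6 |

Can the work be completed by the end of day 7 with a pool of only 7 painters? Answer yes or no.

no

The minimum achievable peak is 8; 7 < 8, so no feasible schedule stays within the cap.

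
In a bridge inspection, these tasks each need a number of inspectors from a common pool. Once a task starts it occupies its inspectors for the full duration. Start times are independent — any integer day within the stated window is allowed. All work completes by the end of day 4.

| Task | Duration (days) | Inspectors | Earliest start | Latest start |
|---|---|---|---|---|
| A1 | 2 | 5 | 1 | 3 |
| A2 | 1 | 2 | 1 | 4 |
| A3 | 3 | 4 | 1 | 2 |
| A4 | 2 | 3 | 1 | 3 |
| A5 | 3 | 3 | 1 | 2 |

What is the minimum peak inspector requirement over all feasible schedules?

12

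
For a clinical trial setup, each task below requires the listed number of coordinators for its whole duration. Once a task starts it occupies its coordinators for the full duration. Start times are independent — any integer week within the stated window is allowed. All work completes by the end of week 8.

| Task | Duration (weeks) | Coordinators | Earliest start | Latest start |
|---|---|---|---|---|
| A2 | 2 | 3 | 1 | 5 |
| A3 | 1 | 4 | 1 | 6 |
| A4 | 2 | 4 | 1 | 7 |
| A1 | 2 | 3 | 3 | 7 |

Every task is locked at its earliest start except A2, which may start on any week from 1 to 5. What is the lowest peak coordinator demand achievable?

A2@1: w1:11  w2:7  w3:3  w4:3  w5:0  w6:0  w7:0  w8:0 → peak 11
A2@2: w1:8  w2:7  w3:6  w4:3  w5:0  w6:0  w7:0  w8:0 → peak 8
A2@3: w1:8  w2:4  w3:6  w4:6  w5:0  w6:0  w7:0  w8:0 → peak 8
A2@4: w1:8  w2:4  w3:3  w4:6  w5:3  w6:0  w7:0  w8:0 → peak 8
A2@5: w1:8  w2:4  w3:3  w4:3  w5:3  w6:3  w7:0  w8:0 → peak 8
Best is A2@2, peak 8.

8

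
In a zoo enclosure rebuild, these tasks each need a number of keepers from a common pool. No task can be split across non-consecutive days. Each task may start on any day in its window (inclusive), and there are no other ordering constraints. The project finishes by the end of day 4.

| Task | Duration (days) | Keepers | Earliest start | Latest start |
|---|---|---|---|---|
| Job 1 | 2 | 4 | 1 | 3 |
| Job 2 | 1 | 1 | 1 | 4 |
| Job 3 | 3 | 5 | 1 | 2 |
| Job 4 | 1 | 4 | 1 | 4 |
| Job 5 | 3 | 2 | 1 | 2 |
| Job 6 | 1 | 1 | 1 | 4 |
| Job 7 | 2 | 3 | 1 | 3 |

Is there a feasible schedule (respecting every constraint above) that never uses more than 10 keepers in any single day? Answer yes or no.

Total keeper-days = 41; over 4 days the average is 41/4 > 10, so some day must exceed 10.

no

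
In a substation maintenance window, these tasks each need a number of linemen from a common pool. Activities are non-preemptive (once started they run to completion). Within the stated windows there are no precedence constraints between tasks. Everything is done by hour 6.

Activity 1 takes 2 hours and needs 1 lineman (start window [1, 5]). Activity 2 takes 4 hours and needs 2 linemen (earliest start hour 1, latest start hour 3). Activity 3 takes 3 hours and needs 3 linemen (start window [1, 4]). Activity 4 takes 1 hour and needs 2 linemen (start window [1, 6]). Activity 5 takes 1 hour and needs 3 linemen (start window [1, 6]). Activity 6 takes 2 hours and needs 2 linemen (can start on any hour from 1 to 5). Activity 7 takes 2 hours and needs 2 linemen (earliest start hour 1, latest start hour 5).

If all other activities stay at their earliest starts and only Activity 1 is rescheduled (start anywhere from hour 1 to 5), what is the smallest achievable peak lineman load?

14

Activity 1@1: h1:15  h2:10  h3:5  h4:2  h5:0  h6:0 → peak 15
Activity 1@2: h1:14  h2:10  h3:6  h4:2  h5:0  h6:0 → peak 14
Activity 1@3: h1:14  h2:9  h3:6  h4:3  h5:0  h6:0 → peak 14
Activity 1@4: h1:14  h2:9  h3:5  h4:3  h5:1  h6:0 → peak 14
Activity 1@5: h1:14  h2:9  h3:5  h4:2  h5:1  h6:1 → peak 14
Best is Activity 1@2, peak 14.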